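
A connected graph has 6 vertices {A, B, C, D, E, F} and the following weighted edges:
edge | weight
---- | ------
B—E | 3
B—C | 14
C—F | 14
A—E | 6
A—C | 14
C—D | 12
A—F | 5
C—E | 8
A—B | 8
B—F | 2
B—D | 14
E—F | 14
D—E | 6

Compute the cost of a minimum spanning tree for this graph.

24

Sort edges by weight, then run Kruskal:
B—F (2): add — endpoints in different components.
B—E (3): add — endpoints in different components.
A—F (5): add — endpoints in different components.
A—E (6): skip — A and E already connected.
D—E (6): add — endpoints in different components.
A—B (8): skip — A and B already connected.
C—E (8): add — endpoints in different components.
MST edges: B—F, B—E, A—F, D—E, C—E; total weight 2+3+5+6+8 = 24.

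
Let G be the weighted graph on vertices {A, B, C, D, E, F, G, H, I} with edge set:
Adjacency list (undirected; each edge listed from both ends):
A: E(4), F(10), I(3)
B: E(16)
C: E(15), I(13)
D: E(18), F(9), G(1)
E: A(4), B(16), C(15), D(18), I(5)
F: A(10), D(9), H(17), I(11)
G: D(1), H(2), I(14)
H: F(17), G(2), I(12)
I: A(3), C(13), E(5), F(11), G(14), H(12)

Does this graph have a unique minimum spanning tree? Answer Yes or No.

Yes

Kruskal: consider edges lightest-first.
D G (1): add — endpoints in different components.
G H (2): add — endpoints in different components.
A I (3): add — endpoints in different components.
A E (4): add — endpoints in different components.
E I (5): skip — E and I already connected.
D F (9): add — endpoints in different components.
A F (10): add — endpoints in different components.
F I (11): skip — F and I already connected.
H I (12): skip — H and I already connected.
C I (13): add — endpoints in different components.
G I (14): skip — G and I already connected.
C E (15): skip — C and E already connected.
B E (16): add — endpoints in different components.
Every non-tree edge has weight strictly greater than the heaviest edge on the tree path between its endpoints, so the MST is unique.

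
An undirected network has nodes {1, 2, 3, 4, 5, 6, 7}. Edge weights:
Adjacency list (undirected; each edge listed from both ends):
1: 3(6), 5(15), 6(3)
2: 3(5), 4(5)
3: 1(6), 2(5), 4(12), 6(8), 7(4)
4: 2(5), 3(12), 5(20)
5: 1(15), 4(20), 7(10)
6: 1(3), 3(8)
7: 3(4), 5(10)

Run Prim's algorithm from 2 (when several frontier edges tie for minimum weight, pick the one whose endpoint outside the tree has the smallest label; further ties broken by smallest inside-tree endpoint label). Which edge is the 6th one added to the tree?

5-7

Prim's algorithm from 2:
Step 1: frontier [2 3 5, 2 4 5] → take 2 3 (5); add 3.
Step 2: frontier [2 4 5, 3 7 4, 1 3 6, 3 6 8, 3 4 12] → take 3 7 (4); add 7.
Step 3: frontier [2 4 5, 1 3 6, 3 6 8, 3 4 12, 5 7 10] → take 2 4 (5); add 4.
Step 4: frontier [1 3 6, 3 6 8, 4 5 20, 5 7 10] → take 1 3 (6); add 1.
Step 5: frontier [1 6 3, 1 5 15, 3 6 8, 4 5 20, 5 7 10] → take 1 6 (3); add 6.
Step 6: frontier [1 5 15, 4 5 20, 5 7 10] → take 5 7 (10); add 5.
The 6th edge added is 5 7.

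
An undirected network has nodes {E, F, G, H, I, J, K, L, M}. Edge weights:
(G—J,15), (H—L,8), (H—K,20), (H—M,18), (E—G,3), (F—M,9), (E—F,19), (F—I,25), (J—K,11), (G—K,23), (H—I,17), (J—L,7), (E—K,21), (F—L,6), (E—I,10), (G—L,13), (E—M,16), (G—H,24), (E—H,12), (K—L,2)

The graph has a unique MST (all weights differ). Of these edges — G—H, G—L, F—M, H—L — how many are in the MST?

2

Sort edges by weight, then run Kruskal:
K—L (2): add — endpoints in different components.
E—G (3): add — endpoints in different components.
F—L (6): add — endpoints in different components.
J—L (7): add — endpoints in different components.
H—L (8): add — endpoints in different components.
F—M (9): add — endpoints in different components.
E—I (10): add — endpoints in different components.
J—K (11): skip — J and K already connected.
E—H (12): add — endpoints in different components.
MST edge set: {K—L, E—G, F—L, J—L, H—L, F—M, E—I, E—H}.
Of the listed edges, {F—M, H—L} are in the MST → 2.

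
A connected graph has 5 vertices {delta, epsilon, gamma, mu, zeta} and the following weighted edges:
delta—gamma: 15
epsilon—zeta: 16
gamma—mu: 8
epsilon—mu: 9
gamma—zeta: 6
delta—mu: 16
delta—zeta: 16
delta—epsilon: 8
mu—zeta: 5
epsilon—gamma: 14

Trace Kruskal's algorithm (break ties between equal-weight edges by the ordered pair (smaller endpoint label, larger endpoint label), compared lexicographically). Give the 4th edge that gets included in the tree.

epsilon-mu

Kruskal: consider edges lightest-first.
mu—zeta (5): add — endpoints in different components.
gamma—zeta (6): add — endpoints in different components.
delta—epsilon (8): add — endpoints in different components.
gamma—mu (8): skip — gamma and mu already connected.
epsilon—mu (9): add — endpoints in different components.
The 4th edge added is epsilon—mu.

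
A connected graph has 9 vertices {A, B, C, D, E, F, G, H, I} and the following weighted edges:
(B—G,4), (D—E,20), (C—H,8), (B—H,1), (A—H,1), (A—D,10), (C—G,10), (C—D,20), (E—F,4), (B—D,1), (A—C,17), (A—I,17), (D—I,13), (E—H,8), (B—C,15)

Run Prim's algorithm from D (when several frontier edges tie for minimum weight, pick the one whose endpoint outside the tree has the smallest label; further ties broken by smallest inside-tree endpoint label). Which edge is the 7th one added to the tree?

Prim's algorithm from D:
Step 1: cheapest edge leaving the tree is B—D (1); add B.
Step 2: cheapest edge leaving the tree is B—H (1); add H.
Step 3: cheapest edge leaving the tree is A—H (1); add A.
Step 4: cheapest edge leaving the tree is B—G (4); add G.
Step 5: cheapest edge leaving the tree is C—H (8); add C.
Step 6: cheapest edge leaving the tree is E—H (8); add E.
Step 7: cheapest edge leaving the tree is E—F (4); add F.
Step 8: cheapest edge leaving the tree is D—I (13); add I.
The 7th edge added is E—F.

E-F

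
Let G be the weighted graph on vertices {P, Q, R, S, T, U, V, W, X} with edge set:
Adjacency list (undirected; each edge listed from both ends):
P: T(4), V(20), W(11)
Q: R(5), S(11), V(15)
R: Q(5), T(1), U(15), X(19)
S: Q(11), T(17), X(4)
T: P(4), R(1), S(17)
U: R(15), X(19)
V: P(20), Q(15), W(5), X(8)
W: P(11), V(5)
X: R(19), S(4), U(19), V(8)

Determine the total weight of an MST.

53

Kruskal's algorithm — process edges by increasing weight (ties by edge label):
R—T (1): add — endpoints in different components.
P—T (4): add — endpoints in different components.
S—X (4): add — endpoints in different components.
Q—R (5): add — endpoints in different components.
V—W (5): add — endpoints in different components.
V—X (8): add — endpoints in different components.
P—W (11): add — endpoints in different components.
Q—S (11): skip — S and Q already connected.
Q—V (15): skip — Q and V already connected.
R—U (15): add — endpoints in different components.
MST edges: R—T, P—T, S—X, Q—R, V—W, V—X, P—W, R—U; total weight 1+4+4+5+5+8+11+15 = 53.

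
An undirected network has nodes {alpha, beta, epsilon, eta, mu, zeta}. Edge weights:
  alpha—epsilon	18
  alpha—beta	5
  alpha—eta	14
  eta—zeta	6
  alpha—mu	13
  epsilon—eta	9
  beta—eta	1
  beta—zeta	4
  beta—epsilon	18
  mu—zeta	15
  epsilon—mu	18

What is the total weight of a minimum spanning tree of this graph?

Grow the tree from zeta using Prim:
Step 1: cheapest edge leaving the tree is beta—zeta (4); add beta.
Step 2: cheapest edge leaving the tree is beta—eta (1); add eta.
Step 3: cheapest edge leaving the tree is alpha—beta (5); add alpha.
Step 4: cheapest edge leaving the tree is epsilon—eta (9); add epsilon.
Step 5: cheapest edge leaving the tree is alpha—mu (13); add mu.
MST edges: beta—zeta, beta—eta, alpha—beta, epsilon—eta, alpha—mu; total weight 4+1+5+9+13 = 32.

32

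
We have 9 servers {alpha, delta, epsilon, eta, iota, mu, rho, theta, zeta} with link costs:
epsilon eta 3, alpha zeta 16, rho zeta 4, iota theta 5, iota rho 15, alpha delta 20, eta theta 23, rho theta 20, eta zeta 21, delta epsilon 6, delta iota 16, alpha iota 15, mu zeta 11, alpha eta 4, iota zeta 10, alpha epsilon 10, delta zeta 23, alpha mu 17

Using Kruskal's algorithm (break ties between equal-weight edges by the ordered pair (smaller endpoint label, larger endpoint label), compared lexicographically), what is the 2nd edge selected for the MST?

alpha-eta

Sort edges by weight, then run Kruskal:
epsilon eta (3): add — endpoints in different components.
alpha eta (4): add — endpoints in different components.
rho zeta (4): add — endpoints in different components.
iota theta (5): add — endpoints in different components.
delta epsilon (6): add — endpoints in different components.
alpha epsilon (10): skip — alpha and epsilon already connected.
iota zeta (10): add — endpoints in different components.
mu zeta (11): add — endpoints in different components.
alpha iota (15): add — endpoints in different components.
The 2nd edge added is alpha eta.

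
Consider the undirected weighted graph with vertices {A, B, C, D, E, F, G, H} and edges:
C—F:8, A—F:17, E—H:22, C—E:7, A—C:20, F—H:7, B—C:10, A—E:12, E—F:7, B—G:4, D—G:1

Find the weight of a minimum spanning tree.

Sort edges by weight, then run Kruskal:
D—G (1): add — endpoints in different components.
B—G (4): add — endpoints in different components.
C—E (7): add — endpoints in different components.
E—F (7): add — endpoints in different components.
F—H (7): add — endpoints in different components.
C—F (8): skip — C and F already connected.
B—C (10): add — endpoints in different components.
A—E (12): add — endpoints in different components.
MST edges: D—G, B—G, C—E, E—F, F—H, B—C, A—E; total weight 1+4+7+7+7+10+12 = 48.

48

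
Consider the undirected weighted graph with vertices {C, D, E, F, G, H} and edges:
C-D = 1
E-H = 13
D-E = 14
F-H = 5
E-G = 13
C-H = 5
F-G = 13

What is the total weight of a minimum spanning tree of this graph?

Kruskal: consider edges lightest-first.
C-D (1): add — endpoints in different components.
C-H (5): add — endpoints in different components.
F-H (5): add — endpoints in different components.
E-G (13): add — endpoints in different components.
E-H (13): add — endpoints in different components.
MST edges: C-D, C-H, F-H, E-G, E-H; total weight 1+5+5+13+13 = 37.

37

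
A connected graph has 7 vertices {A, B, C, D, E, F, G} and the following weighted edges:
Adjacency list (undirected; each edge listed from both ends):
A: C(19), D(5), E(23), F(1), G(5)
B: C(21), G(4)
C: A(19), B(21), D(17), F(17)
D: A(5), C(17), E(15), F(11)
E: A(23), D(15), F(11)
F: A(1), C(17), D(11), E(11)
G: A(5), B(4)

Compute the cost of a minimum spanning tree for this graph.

43

Grow the tree from D using Prim:
Step 1: frontier [A—D 5, D—F 11, D—E 15, C—D 17] → take A—D (5); add A.
Step 2: frontier [A—F 1, A—G 5, A—C 19, A—E 23, D—F 11, D—E 15, C—D 17] → take A—F (1); add F.
Step 3: frontier [A—G 5, A—C 19, A—E 23, D—E 15, C—D 17, E—F 11, C—F 17] → take A—G (5); add G.
Step 4: frontier [A—C 19, A—E 23, D—E 15, C—D 17, E—F 11, C—F 17, B—G 4] → take B—G (4); add B.
Step 5: frontier [A—C 19, A—E 23, B—C 21, D—E 15, C—D 17, E—F 11, C—F 17] → take E—F (11); add E.
Step 6: frontier [A—C 19, B—C 21, C—D 17, C—F 17] → take C—D (17); add C.
MST edges: A—D, A—F, A—G, B—G, E—F, C—D; total weight 5+1+5+4+11+17 = 43.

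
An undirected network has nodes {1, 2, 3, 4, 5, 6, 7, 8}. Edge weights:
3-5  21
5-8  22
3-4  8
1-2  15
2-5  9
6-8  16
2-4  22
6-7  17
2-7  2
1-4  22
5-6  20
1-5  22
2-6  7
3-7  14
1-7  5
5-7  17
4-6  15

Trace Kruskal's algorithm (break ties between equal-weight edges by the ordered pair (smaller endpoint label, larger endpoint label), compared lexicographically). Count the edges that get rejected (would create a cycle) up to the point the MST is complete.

Kruskal: consider edges lightest-first.
2-7 (2): add — endpoints in different components.
1-7 (5): add — endpoints in different components.
2-6 (7): add — endpoints in different components.
3-4 (8): add — endpoints in different components.
2-5 (9): add — endpoints in different components.
3-7 (14): add — endpoints in different components.
1-2 (15): skip — 1 and 2 already connected.
4-6 (15): skip — 4 and 6 already connected.
6-8 (16): add — endpoints in different components.
Edges rejected before the tree was complete: 2.

2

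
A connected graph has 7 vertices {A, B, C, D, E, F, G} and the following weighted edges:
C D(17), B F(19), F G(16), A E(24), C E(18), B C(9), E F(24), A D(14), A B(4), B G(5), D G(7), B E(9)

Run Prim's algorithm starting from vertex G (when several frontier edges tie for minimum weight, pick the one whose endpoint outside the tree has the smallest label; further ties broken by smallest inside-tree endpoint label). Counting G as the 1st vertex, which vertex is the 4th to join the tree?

D

Grow the tree from G using Prim:
Step 1: cheapest edge leaving the tree is B G (5); add B.
Step 2: cheapest edge leaving the tree is A B (4); add A.
Step 3: cheapest edge leaving the tree is D G (7); add D.
Step 4: cheapest edge leaving the tree is B C (9); add C.
Step 5: cheapest edge leaving the tree is B E (9); add E.
Step 6: cheapest edge leaving the tree is F G (16); add F.
Vertex order: G, B, A, D, C, E, F. The 4th vertex is D.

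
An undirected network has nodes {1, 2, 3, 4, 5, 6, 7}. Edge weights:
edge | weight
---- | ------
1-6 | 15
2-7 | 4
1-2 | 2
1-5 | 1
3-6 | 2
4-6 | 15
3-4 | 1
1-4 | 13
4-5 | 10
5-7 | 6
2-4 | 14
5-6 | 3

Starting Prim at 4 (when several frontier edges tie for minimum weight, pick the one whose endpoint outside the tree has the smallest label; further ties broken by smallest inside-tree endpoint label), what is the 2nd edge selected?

3-6

Prim, starting at 4.
Step 1: cheapest edge leaving the tree is 3-4 (1); add 3.
Step 2: cheapest edge leaving the tree is 3-6 (2); add 6.
Step 3: cheapest edge leaving the tree is 5-6 (3); add 5.
Step 4: cheapest edge leaving the tree is 1-5 (1); add 1.
Step 5: cheapest edge leaving the tree is 1-2 (2); add 2.
Step 6: cheapest edge leaving the tree is 2-7 (4); add 7.
The 2nd edge added is 3-6.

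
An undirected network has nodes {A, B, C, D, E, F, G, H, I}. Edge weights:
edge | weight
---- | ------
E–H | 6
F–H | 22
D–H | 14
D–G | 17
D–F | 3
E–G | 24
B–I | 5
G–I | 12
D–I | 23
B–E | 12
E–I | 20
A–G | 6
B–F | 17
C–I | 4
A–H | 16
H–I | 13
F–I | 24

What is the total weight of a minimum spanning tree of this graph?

62

Grow the tree from D using Prim:
Step 1: cheapest edge leaving the tree is D–F (3); add F.
Step 2: cheapest edge leaving the tree is D–H (14); add H.
Step 3: cheapest edge leaving the tree is E–H (6); add E.
Step 4: cheapest edge leaving the tree is B–E (12); add B.
Step 5: cheapest edge leaving the tree is B–I (5); add I.
Step 6: cheapest edge leaving the tree is C–I (4); add C.
Step 7: cheapest edge leaving the tree is G–I (12); add G.
Step 8: cheapest edge leaving the tree is A–G (6); add A.
MST edges: D–F, D–H, E–H, B–E, B–I, C–I, G–I, A–G; total weight 3+14+6+12+5+4+12+6 = 62.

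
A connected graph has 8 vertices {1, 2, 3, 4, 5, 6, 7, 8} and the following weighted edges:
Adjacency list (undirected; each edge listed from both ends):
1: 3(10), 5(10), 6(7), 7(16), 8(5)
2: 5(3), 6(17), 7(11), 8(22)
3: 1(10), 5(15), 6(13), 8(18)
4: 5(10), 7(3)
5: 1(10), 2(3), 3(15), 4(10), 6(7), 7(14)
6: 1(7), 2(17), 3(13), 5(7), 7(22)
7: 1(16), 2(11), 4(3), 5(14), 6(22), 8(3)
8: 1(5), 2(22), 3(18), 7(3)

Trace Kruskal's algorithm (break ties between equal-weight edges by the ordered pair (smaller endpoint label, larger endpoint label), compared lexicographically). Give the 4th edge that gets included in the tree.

Sort edges by weight, then run Kruskal:
2 5 (3): add — endpoints in different components.
4 7 (3): add — endpoints in different components.
7 8 (3): add — endpoints in different components.
1 8 (5): add — endpoints in different components.
1 6 (7): add — endpoints in different components.
5 6 (7): add — endpoints in different components.
1 3 (10): add — endpoints in different components.
The 4th edge added is 1 8.

1-8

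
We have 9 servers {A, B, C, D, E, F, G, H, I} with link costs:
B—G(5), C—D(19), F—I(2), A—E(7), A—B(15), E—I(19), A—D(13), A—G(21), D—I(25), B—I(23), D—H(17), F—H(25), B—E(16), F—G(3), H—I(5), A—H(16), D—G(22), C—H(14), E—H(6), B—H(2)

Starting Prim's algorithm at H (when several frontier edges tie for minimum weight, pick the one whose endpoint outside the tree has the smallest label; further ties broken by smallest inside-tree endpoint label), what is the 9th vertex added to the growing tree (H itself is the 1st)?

Prim, starting at H.
Step 1: cheapest edge leaving the tree is B—H (2); add B.
Step 2: cheapest edge leaving the tree is B—G (5); add G.
Step 3: cheapest edge leaving the tree is F—G (3); add F.
Step 4: cheapest edge leaving the tree is F—I (2); add I.
Step 5: cheapest edge leaving the tree is E—H (6); add E.
Step 6: cheapest edge leaving the tree is A—E (7); add A.
Step 7: cheapest edge leaving the tree is A—D (13); add D.
Step 8: cheapest edge leaving the tree is C—H (14); add C.
Vertex order: H, B, G, F, I, E, A, D, C. The 9th vertex is C.

C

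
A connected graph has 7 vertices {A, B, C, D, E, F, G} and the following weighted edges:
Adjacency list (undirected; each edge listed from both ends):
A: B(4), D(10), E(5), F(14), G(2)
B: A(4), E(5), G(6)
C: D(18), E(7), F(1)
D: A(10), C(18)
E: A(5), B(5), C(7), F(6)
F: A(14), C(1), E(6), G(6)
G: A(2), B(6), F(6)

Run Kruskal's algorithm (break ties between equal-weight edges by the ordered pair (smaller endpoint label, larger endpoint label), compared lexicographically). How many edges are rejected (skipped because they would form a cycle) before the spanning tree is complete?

Kruskal: consider edges lightest-first.
C–F (1): add. Components now {A} {B} {C,F} {D} {E} {G}
A–G (2): add. Components now {A,G} {B} {C,F} {D} {E}
A–B (4): add. Components now {A,B,G} {C,F} {D} {E}
A–E (5): add. Components now {A,B,E,G} {C,F} {D}
B–E (5): skip — B and E already connected.
B–G (6): skip — B and G already connected.
E–F (6): add. Components now {A,B,C,E,F,G} {D}
F–G (6): skip — F and G already connected.
C–E (7): skip — C and E already connected.
A–D (10): add. Components now {A,B,C,D,E,F,G}
Edges rejected before the tree was complete: 4.

4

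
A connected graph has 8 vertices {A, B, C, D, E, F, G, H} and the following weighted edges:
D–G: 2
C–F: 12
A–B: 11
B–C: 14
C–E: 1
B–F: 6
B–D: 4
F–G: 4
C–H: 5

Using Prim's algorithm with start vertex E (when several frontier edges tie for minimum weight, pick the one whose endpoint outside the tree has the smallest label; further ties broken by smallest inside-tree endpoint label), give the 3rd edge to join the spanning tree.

C-F

Prim, starting at E.
Step 1: cheapest edge leaving the tree is C–E (1); add C.
Step 2: cheapest edge leaving the tree is C–H (5); add H.
Step 3: cheapest edge leaving the tree is C–F (12); add F.
Step 4: cheapest edge leaving the tree is F–G (4); add G.
Step 5: cheapest edge leaving the tree is D–G (2); add D.
Step 6: cheapest edge leaving the tree is B–D (4); add B.
Step 7: cheapest edge leaving the tree is A–B (11); add A.
The 3rd edge added is C–F.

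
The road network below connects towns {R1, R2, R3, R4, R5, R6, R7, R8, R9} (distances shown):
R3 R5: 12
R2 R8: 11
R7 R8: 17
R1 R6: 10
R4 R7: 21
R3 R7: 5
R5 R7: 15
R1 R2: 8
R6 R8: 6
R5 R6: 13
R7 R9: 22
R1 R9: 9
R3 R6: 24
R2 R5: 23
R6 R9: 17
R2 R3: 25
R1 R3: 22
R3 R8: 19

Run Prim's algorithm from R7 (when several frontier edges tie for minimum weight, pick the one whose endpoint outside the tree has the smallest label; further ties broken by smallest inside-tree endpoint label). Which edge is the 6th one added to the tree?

R1-R2

Prim's algorithm from R7:
Step 1: cheapest edge leaving the tree is R3 R7 (5); add R3.
Step 2: cheapest edge leaving the tree is R3 R5 (12); add R5.
Step 3: cheapest edge leaving the tree is R5 R6 (13); add R6.
Step 4: cheapest edge leaving the tree is R6 R8 (6); add R8.
Step 5: cheapest edge leaving the tree is R1 R6 (10); add R1.
Step 6: cheapest edge leaving the tree is R1 R2 (8); add R2.
Step 7: cheapest edge leaving the tree is R1 R9 (9); add R9.
Step 8: cheapest edge leaving the tree is R4 R7 (21); add R4.
The 6th edge added is R1 R2.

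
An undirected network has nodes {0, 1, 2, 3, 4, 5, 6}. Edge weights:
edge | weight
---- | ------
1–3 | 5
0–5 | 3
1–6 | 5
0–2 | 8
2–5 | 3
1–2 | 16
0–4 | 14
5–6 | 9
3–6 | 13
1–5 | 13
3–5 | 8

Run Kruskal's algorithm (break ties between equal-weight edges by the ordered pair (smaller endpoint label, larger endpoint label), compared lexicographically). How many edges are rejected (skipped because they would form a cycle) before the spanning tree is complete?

4

Kruskal's algorithm — process edges by increasing weight (ties by edge label):
0–5 (3): add — endpoints in different components.
2–5 (3): add — endpoints in different components.
1–3 (5): add — endpoints in different components.
1–6 (5): add — endpoints in different components.
0–2 (8): skip — 0 and 2 already connected.
3–5 (8): add — endpoints in different components.
5–6 (9): skip — 5 and 6 already connected.
1–5 (13): skip — 1 and 5 already connected.
3–6 (13): skip — 3 and 6 already connected.
0–4 (14): add — endpoints in different components.
Edges rejected before the tree was complete: 4.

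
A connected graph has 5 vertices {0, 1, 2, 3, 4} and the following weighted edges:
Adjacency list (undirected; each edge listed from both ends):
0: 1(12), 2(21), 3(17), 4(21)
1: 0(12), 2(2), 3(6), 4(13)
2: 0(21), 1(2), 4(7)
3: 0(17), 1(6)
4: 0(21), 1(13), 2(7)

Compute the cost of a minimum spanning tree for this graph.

27

Prim, starting at 1.
Step 1: frontier [1—2 2, 1—3 6, 0—1 12, 1—4 13] → take 1—2 (2); add 2.
Step 2: frontier [1—3 6, 0—1 12, 1—4 13, 2—4 7, 0—2 21] → take 1—3 (6); add 3.
Step 3: frontier [0—1 12, 1—4 13, 2—4 7, 0—2 21, 0—3 17] → take 2—4 (7); add 4.
Step 4: frontier [0—1 12, 0—2 21, 0—3 17, 0—4 21] → take 0—1 (12); add 0.
MST edges: 1—2, 1—3, 2—4, 0—1; total weight 2+6+7+12 = 27.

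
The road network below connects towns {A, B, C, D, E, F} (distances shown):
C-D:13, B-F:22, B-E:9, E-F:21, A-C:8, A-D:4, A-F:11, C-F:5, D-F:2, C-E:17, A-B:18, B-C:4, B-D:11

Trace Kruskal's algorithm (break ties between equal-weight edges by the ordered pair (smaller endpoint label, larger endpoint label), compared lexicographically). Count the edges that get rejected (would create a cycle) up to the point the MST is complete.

Sort edges by weight, then run Kruskal:
D-F (2): add — endpoints in different components.
A-D (4): add — endpoints in different components.
B-C (4): add — endpoints in different components.
C-F (5): add — endpoints in different components.
A-C (8): skip — A and C already connected.
B-E (9): add — endpoints in different components.
Edges rejected before the tree was complete: 1.

1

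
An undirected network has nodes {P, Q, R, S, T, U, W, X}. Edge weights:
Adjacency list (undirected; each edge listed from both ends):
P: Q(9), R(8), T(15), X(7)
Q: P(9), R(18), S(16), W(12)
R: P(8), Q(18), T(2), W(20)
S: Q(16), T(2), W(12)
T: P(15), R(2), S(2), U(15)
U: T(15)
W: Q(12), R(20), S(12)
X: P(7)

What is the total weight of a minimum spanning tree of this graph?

55

Kruskal: consider edges lightest-first.
R T (2): add — endpoints in different components.
S T (2): add — endpoints in different components.
P X (7): add — endpoints in different components.
P R (8): add — endpoints in different components.
P Q (9): add — endpoints in different components.
Q W (12): add — endpoints in different components.
S W (12): skip — S and W already connected.
P T (15): skip — P and T already connected.
T U (15): add — endpoints in different components.
MST edges: R T, S T, P X, P R, P Q, Q W, T U; total weight 2+2+7+8+9+12+15 = 55.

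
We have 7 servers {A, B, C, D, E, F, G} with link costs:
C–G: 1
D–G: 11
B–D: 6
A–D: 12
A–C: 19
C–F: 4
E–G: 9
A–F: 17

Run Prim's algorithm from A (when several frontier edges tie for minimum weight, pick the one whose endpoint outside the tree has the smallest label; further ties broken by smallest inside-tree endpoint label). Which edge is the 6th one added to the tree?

E-G

Grow the tree from A using Prim:
Step 1: cheapest edge leaving the tree is A–D (12); add D.
Step 2: cheapest edge leaving the tree is B–D (6); add B.
Step 3: cheapest edge leaving the tree is D–G (11); add G.
Step 4: cheapest edge leaving the tree is C–G (1); add C.
Step 5: cheapest edge leaving the tree is C–F (4); add F.
Step 6: cheapest edge leaving the tree is E–G (9); add E.
The 6th edge added is E–G.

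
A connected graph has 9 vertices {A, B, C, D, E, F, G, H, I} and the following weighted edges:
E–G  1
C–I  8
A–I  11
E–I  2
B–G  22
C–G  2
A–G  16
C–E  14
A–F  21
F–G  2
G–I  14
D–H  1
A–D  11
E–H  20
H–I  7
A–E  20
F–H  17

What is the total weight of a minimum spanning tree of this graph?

Sort edges by weight, then run Kruskal:
D–H (1): add — endpoints in different components.
E–G (1): add — endpoints in different components.
C–G (2): add — endpoints in different components.
E–I (2): add — endpoints in different components.
F–G (2): add — endpoints in different components.
H–I (7): add — endpoints in different components.
C–I (8): skip — C and I already connected.
A–D (11): add — endpoints in different components.
A–I (11): skip — A and I already connected.
C–E (14): skip — C and E already connected.
G–I (14): skip — G and I already connected.
A–G (16): skip — A and G already connected.
F–H (17): skip — F and H already connected.
A–E (20): skip — A and E already connected.
E–H (20): skip — E and H already connected.
A–F (21): skip — A and F already connected.
B–G (22): add — endpoints in different components.
MST edges: D–H, E–G, C–G, E–I, F–G, H–I, A–D, B–G; total weight 1+1+2+2+2+7+11+22 = 48.

48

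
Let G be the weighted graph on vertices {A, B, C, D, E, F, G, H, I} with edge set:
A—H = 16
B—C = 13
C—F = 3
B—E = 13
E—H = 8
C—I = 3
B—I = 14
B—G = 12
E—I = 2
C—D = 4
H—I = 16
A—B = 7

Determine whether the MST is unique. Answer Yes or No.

No

Sort edges by weight, then run Kruskal:
E—I (2): add — endpoints in different components.
C—F (3): add — endpoints in different components.
C—I (3): add — endpoints in different components.
C—D (4): add — endpoints in different components.
A—B (7): add — endpoints in different components.
E—H (8): add — endpoints in different components.
B—G (12): add — endpoints in different components.
B—C (13): add — endpoints in different components.
Non-tree edge B—E has weight 13, equal to the heaviest edge on its tree cycle — swapping gives another MST of the same weight. Not unique.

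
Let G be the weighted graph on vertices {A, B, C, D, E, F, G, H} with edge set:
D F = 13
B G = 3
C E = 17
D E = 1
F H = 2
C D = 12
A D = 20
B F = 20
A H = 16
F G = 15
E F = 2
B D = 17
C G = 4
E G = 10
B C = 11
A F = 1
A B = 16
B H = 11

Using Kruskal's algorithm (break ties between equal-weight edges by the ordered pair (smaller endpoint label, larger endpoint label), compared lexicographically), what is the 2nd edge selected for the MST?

Kruskal's algorithm — process edges by increasing weight (ties by edge label):
A F (1): add — endpoints in different components.
D E (1): add — endpoints in different components.
E F (2): add — endpoints in different components.
F H (2): add — endpoints in different components.
B G (3): add — endpoints in different components.
C G (4): add — endpoints in different components.
E G (10): add — endpoints in different components.
The 2nd edge added is D E.

D-E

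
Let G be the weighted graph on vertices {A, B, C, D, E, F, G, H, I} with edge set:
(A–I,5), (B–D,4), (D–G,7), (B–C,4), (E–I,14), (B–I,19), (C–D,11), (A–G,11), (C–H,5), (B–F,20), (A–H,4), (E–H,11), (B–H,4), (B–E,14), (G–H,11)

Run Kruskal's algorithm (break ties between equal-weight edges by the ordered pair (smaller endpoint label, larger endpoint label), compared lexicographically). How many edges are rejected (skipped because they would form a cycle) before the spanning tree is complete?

Sort edges by weight, then run Kruskal:
A–H (4): add — endpoints in different components.
B–C (4): add — endpoints in different components.
B–D (4): add — endpoints in different components.
B–H (4): add — endpoints in different components.
A–I (5): add — endpoints in different components.
C–H (5): skip — C and H already connected.
D–G (7): add — endpoints in different components.
A–G (11): skip — A and G already connected.
C–D (11): skip — C and D already connected.
E–H (11): add — endpoints in different components.
G–H (11): skip — G and H already connected.
B–E (14): skip — B and E already connected.
E–I (14): skip — E and I already connected.
B–I (19): skip — B and I already connected.
B–F (20): add — endpoints in different components.
Edges rejected before the tree was complete: 7.

7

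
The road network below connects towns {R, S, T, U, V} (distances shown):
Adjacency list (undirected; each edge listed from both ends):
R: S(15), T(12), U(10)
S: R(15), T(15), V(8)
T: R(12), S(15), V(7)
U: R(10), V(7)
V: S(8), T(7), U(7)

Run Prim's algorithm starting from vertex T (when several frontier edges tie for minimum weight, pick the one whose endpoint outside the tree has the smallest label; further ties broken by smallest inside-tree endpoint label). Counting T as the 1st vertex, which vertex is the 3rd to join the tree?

Prim, starting at T.
Step 1: frontier [T-V 7, R-T 12, S-T 15] → take T-V (7); add V.
Step 2: frontier [R-T 12, S-T 15, U-V 7, S-V 8] → take U-V (7); add U.
Step 3: frontier [R-T 12, S-T 15, R-U 10, S-V 8] → take S-V (8); add S.
Step 4: frontier [R-S 15, R-T 12, R-U 10] → take R-U (10); add R.
Vertex order: T, V, U, S, R. The 3rd vertex is U.

U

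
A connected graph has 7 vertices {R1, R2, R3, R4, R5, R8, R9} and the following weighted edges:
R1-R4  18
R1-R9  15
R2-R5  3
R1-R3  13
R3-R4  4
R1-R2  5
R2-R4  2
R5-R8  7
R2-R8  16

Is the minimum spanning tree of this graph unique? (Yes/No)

Kruskal: consider edges lightest-first.
R2-R4 (2): add. Components now {R8} {R2,R4} {R1} {R9} {R3} {R5}
R2-R5 (3): add. Components now {R8} {R2,R4,R5} {R1} {R9} {R3}
R3-R4 (4): add. Components now {R8} {R2,R3,R4,R5} {R1} {R9}
R1-R2 (5): add. Components now {R8} {R1,R2,R3,R4,R5} {R9}
R5-R8 (7): add. Components now {R1,R2,R3,R4,R5,R8} {R9}
R1-R3 (13): skip — R1 and R3 already connected.
R1-R9 (15): add. Components now {R1,R2,R3,R4,R5,R8,R9}
Every non-tree edge has weight strictly greater than the heaviest edge on the tree path between its endpoints, so the MST is unique.

Yes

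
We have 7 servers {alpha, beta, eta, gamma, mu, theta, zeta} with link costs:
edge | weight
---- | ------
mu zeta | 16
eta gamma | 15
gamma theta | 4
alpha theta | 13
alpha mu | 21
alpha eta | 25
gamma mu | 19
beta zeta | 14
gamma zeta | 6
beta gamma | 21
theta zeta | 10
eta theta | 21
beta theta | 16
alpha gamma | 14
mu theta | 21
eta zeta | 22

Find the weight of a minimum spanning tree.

68

Sort edges by weight, then run Kruskal:
gamma theta (4): add. Components now {gamma,theta} {alpha} {mu} {beta} {eta} {zeta}
gamma zeta (6): add. Components now {gamma,theta,zeta} {alpha} {mu} {beta} {eta}
theta zeta (10): skip — theta and zeta already connected.
alpha theta (13): add. Components now {alpha,gamma,theta,zeta} {mu} {beta} {eta}
alpha gamma (14): skip — alpha and gamma already connected.
beta zeta (14): add. Components now {alpha,beta,gamma,theta,zeta} {mu} {eta}
eta gamma (15): add. Components now {alpha,beta,eta,gamma,theta,zeta} {mu}
beta theta (16): skip — theta and beta already connected.
mu zeta (16): add. Components now {alpha,beta,eta,gamma,mu,theta,zeta}
MST edges: gamma theta, gamma zeta, alpha theta, beta zeta, eta gamma, mu zeta; total weight 4+6+13+14+15+16 = 68.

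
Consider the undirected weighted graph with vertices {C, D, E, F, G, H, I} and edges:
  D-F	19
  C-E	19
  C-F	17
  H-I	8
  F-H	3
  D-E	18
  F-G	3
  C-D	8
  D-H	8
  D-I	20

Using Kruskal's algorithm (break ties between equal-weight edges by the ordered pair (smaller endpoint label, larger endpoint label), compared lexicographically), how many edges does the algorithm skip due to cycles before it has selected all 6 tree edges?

Sort edges by weight, then run Kruskal:
F-G (3): add — endpoints in different components.
F-H (3): add — endpoints in different components.
C-D (8): add — endpoints in different components.
D-H (8): add — endpoints in different components.
H-I (8): add — endpoints in different components.
C-F (17): skip — C and F already connected.
D-E (18): add — endpoints in different components.
Edges rejected before the tree was complete: 1.

1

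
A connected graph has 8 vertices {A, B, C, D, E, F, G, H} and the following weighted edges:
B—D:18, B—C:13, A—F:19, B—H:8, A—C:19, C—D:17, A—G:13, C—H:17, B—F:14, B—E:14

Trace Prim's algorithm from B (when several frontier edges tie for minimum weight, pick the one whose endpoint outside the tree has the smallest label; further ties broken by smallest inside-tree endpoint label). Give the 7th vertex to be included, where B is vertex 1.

Grow the tree from B using Prim:
Step 1: frontier [B—H 8, B—C 13, B—E 14, B—F 14, B—D 18] → take B—H (8); add H.
Step 2: frontier [B—C 13, B—E 14, B—F 14, B—D 18, C—H 17] → take B—C (13); add C.
Step 3: frontier [B—E 14, B—F 14, B—D 18, C—D 17, A—C 19] → take B—E (14); add E.
Step 4: frontier [B—F 14, B—D 18, C—D 17, A—C 19] → take B—F (14); add F.
Step 5: frontier [B—D 18, C—D 17, A—C 19, A—F 19] → take C—D (17); add D.
Step 6: frontier [A—C 19, A—F 19] → take A—C (19); add A.
Step 7: frontier [A—G 13] → take A—G (13); add G.
Vertex order: B, H, C, E, F, D, A, G. The 7th vertex is A.

A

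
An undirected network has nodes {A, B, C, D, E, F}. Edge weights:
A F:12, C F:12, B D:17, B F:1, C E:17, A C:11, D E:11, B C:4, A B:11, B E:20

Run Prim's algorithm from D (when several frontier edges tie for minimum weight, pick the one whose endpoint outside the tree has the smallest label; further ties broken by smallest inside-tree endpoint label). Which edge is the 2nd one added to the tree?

B-D

Prim's algorithm from D:
Step 1: frontier [D E 11, B D 17] → take D E (11); add E.
Step 2: frontier [B D 17, C E 17, B E 20] → take B D (17); add B.
Step 3: frontier [B F 1, B C 4, A B 11, C E 17] → take B F (1); add F.
Step 4: frontier [B C 4, A B 11, C E 17, A F 12, C F 12] → take B C (4); add C.
Step 5: frontier [A B 11, A C 11, A F 12] → take A B (11); add A.
The 2nd edge added is B D.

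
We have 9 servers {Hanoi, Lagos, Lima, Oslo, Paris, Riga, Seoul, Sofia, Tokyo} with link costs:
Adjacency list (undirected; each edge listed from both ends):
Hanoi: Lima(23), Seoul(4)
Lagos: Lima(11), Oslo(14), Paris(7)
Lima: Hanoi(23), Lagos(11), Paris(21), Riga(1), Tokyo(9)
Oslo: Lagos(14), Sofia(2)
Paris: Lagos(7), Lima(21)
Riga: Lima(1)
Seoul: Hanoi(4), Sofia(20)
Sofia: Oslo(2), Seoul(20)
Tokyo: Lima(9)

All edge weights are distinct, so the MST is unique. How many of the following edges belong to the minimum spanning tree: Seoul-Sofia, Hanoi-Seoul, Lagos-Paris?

3

Kruskal's algorithm — process edges by increasing weight (ties by edge label):
Lima-Riga (1): add — endpoints in different components.
Oslo-Sofia (2): add — endpoints in different components.
Hanoi-Seoul (4): add — endpoints in different components.
Lagos-Paris (7): add — endpoints in different components.
Lima-Tokyo (9): add — endpoints in different components.
Lagos-Lima (11): add — endpoints in different components.
Lagos-Oslo (14): add — endpoints in different components.
Seoul-Sofia (20): add — endpoints in different components.
MST edge set: {Lima-Riga, Oslo-Sofia, Hanoi-Seoul, Lagos-Paris, Lima-Tokyo, Lagos-Lima, Lagos-Oslo, Seoul-Sofia}.
Of the listed edges, {Seoul-Sofia, Hanoi-Seoul, Lagos-Paris} are in the MST → 3.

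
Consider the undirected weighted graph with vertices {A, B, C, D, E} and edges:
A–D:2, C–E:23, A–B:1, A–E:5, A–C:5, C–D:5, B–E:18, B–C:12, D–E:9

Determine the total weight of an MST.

13

Sort edges by weight, then run Kruskal:
A–B (1): add. Components now {A,B} {C} {D} {E}
A–D (2): add. Components now {A,B,D} {C} {E}
A–C (5): add. Components now {A,B,C,D} {E}
A–E (5): add. Components now {A,B,C,D,E}
MST edges: A–B, A–D, A–C, A–E; total weight 1+2+5+5 = 13.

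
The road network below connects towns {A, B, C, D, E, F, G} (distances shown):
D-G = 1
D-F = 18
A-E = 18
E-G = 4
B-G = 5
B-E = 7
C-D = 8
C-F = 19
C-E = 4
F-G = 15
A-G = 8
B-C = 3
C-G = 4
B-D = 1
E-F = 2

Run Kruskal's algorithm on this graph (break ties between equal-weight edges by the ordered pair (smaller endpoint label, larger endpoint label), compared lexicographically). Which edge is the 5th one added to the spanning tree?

Kruskal: consider edges lightest-first.
B-D (1): add. Components now {A} {B,D} {C} {E} {F} {G}
D-G (1): add. Components now {A} {B,D,G} {C} {E} {F}
E-F (2): add. Components now {A} {B,D,G} {C} {E,F}
B-C (3): add. Components now {A} {B,C,D,G} {E,F}
C-E (4): add. Components now {A} {B,C,D,E,F,G}
C-G (4): skip — C and G already connected.
E-G (4): skip — E and G already connected.
B-G (5): skip — B and G already connected.
B-E (7): skip — B and E already connected.
A-G (8): add. Components now {A,B,C,D,E,F,G}
The 5th edge added is C-E.

C-E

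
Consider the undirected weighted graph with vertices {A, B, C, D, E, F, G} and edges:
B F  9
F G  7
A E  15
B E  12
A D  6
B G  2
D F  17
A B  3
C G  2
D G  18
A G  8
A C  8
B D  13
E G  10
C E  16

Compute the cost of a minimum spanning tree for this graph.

Sort edges by weight, then run Kruskal:
B G (2): add. Components now {A} {B,G} {C} {D} {E} {F}
C G (2): add. Components now {A} {B,C,G} {D} {E} {F}
A B (3): add. Components now {A,B,C,G} {D} {E} {F}
A D (6): add. Components now {A,B,C,D,G} {E} {F}
F G (7): add. Components now {A,B,C,D,F,G} {E}
A C (8): skip — A and C already connected.
A G (8): skip — A and G already connected.
B F (9): skip — B and F already connected.
E G (10): add. Components now {A,B,C,D,E,F,G}
MST edges: B G, C G, A B, A D, F G, E G; total weight 2+2+3+6+7+10 = 30.

30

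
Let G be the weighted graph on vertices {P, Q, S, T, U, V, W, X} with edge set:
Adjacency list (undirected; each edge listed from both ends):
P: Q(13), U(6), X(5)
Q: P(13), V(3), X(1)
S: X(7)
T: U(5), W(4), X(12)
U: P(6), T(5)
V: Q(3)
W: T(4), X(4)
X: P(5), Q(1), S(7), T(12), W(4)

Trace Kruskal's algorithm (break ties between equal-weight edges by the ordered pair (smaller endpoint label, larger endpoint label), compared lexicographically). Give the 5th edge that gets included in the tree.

Sort edges by weight, then run Kruskal:
Q—X (1): add — endpoints in different components.
Q—V (3): add — endpoints in different components.
T—W (4): add — endpoints in different components.
W—X (4): add — endpoints in different components.
P—X (5): add — endpoints in different components.
T—U (5): add — endpoints in different components.
P—U (6): skip — U and P already connected.
S—X (7): add — endpoints in different components.
The 5th edge added is P—X.

P-X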